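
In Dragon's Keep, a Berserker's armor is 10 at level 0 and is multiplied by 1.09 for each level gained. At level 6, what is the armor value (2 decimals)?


value = base * growth^level
= 10 * 1.09^6
= 10 * 1.6771
= 16.77

16.77 armor


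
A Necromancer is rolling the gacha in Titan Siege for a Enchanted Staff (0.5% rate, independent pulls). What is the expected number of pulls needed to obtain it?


Expected pulls for a geometric distribution = 1/p = 100 / rate%
= 100 / 0.5
= 200.0

200.0 pulls


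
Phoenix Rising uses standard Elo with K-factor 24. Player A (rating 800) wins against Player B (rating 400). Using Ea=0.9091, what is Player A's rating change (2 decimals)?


Elo update: delta = K * (S - Ea), where S = 1 (wins)
S - Ea = 1 - 0.9091 = 0.0909
Rating change = 24 * 0.0909
= 2.18

2.18 rating points


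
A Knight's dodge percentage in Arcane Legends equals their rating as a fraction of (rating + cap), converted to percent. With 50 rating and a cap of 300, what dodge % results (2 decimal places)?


dodge% = 50 / (50 + 300) * 100
= 50 / 350 * 100
= 0.142857 * 100
= 14.29%

14.29%


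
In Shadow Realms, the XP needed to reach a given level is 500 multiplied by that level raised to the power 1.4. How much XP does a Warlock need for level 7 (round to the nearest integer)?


XP = 500 * level^1.4
Substitute level = 7:
XP = 500 * 7^1.4
= 500 * 15.2453
= 7623

7623 XP


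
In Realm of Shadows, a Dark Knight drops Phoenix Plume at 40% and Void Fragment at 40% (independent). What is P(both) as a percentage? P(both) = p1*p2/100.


For independent events, P(both) = P(A) * P(B)
= 40% * 40%
= 1600 / 100 %
= 16.0%

16.0%


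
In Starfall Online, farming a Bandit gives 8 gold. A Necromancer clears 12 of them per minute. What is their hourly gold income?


Gold per minute = 8 * 12 = 96
Gold per hour = 96 * 60 = 5760

5760 gold/hour


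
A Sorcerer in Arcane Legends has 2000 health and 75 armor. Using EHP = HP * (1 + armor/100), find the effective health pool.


EHP = 2000 * (1 + 75/100)
= 2000 * (1 + 0.75)
= 2000 * 1.75
= 3500.0

3500.0 EHP


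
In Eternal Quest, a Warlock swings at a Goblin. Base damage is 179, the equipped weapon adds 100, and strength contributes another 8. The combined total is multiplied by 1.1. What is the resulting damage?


Sum base + weapon + str = 179 + 100 + 8 = 287
Multiply by 1.1:
287 * 1.1 = 315.7

315.7 damage


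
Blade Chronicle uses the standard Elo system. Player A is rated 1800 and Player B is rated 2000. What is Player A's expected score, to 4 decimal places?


Elo expected score: Ea = 1/(1 + 10^((Rb-Ra)/400))
Rb - Ra = 2000 - 1800 = 200
(Rb-Ra)/400 = 200/400 = 0.5
10^0.5 = 3.162278
Ea = 1/(1 + 3.162278) = 1/4.162278 = 0.2403

0.2403


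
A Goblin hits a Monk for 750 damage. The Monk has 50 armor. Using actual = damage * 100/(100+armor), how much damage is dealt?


actual = 750 * 100 / (100 + 50)
= 750 * 100 / 150
= 75000 / 150
= 500.00

500.00 damage


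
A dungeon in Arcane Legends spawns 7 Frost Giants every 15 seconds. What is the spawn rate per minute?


Spawns per minute = count * (60 / interval)
= 7 * (60 / 15)
= 7 * 4.0
= 28.0

28.0 per minute


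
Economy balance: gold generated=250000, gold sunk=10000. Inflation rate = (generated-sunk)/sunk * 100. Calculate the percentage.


Net gold = 250000 - 10000 = 240000
Inflation rate = net / sunk * 100 = 240000 / 10000 * 100
= 24.0 * 100
= 2400.00%

2400.00%


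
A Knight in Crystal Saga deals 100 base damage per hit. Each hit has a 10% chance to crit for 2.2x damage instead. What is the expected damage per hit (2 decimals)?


E[dmg] = base * (1 + crit_chance * (crit_mult - 1))
cc as decimal = 10/100 = 0.1
cm - 1 = 2.2 - 1 = 1.2
Bonus factor = 0.1 * 1.2 = 0.12
Total multiplier = 1 + 0.12 = 1.12
Expected damage = 100 * 1.12 = 112.00

112.00 damage


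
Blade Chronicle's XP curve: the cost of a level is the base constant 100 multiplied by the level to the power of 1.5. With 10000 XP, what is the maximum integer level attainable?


XP = 100 * level^1.5, so level = (XP / 100)^(1/1.5)
= (10000 / 100)^(1/1.5)
= 100.0^0.6667
= 21.5443
Floor: level = 21

level 21


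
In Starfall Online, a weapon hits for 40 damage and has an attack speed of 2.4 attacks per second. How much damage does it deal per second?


DPS = damage * attack_speed
= 40 * 2.4
= 96.0

96.0 DPS


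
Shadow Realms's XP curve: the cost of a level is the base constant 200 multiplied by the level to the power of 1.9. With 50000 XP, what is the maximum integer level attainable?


XP = 200 * level^1.9, so level = (XP / 200)^(1/1.9)
= (50000 / 200)^(1/1.9)
= 250.0^0.5263
= 18.2841
Floor: level = 18

level 18


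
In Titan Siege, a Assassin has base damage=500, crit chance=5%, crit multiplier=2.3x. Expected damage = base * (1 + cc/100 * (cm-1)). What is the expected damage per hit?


E[dmg] = base * (1 + crit_chance * (crit_mult - 1))
cc as decimal = 5/100 = 0.05
cm - 1 = 2.3 - 1 = 1.3
Bonus factor = 0.05 * 1.3 = 0.065
Total multiplier = 1 + 0.065 = 1.065
Expected damage = 500 * 1.065 = 532.50

532.50 damage


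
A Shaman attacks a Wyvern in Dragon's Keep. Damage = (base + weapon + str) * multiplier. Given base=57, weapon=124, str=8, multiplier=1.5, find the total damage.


Sum base + weapon + str = 57 + 124 + 8 = 189
Multiply by 1.5:
189 * 1.5 = 283.5

283.5 damage


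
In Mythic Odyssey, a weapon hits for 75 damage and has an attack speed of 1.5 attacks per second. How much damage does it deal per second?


DPS = damage * attack_speed
= 75 * 1.5
= 112.5

112.5 DPS


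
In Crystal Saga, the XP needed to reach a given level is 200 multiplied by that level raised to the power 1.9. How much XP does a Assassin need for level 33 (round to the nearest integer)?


XP = 200 * level^1.9
Substitute level = 33:
XP = 200 * 33^1.9
= 200 * 767.6734
= 153535

153535 XP


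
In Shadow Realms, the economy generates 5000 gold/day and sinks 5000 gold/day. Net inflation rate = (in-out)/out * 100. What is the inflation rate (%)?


Net gold = 5000 - 5000 = 0
Inflation rate = net / sunk * 100 = 0 / 5000 * 100
= 0.0 * 100
= 0.00%

0.00%


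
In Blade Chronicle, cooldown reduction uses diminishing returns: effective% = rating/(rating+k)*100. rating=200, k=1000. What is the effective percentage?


effective% = rating / (rating + k) * 100
= 200 / (200 + 1000) * 100
= 200 / 1200 * 100
= 0.166667 * 100
= 16.67%

16.67%


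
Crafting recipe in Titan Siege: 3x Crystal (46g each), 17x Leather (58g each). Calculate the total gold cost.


Cost breakdown:
  Crystal: 3 * 46 = 138
  Leather: 17 * 58 = 986
Total = 138 + 986 = 1124

1124 gold


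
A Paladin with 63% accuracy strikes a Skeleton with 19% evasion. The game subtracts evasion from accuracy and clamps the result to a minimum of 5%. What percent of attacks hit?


accuracy - evasion = 63 - 19 = 44
Apply floor: max(44, 5) = 44
Hit chance = 44%

44%


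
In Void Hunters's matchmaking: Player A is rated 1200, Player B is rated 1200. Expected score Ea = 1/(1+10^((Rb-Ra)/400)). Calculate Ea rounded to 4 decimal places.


Elo expected score: Ea = 1/(1 + 10^((Rb-Ra)/400))
Rb - Ra = 1200 - 1200 = 0
(Rb-Ra)/400 = 0/400 = 0.0
10^0.0 = 1.0
Ea = 1/(1 + 1.0) = 1/2.0 = 0.5000

0.5000


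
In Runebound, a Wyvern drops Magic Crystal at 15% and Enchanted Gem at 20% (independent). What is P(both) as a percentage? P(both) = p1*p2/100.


For independent events, P(both) = P(A) * P(B)
= 15% * 20%
= 300 / 100 %
= 3.0%

3.0%


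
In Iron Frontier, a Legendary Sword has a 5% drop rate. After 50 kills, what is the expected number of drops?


Expected drops = kills * (drop_rate / 100)
= 50 * (5 / 100)
= 50 * 0.05
= 2.5

2.5 drops


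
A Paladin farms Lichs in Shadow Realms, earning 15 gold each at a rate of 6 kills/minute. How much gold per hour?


Gold per minute = 15 * 6 = 90
Gold per hour = 90 * 60 = 5400

5400 gold/hour


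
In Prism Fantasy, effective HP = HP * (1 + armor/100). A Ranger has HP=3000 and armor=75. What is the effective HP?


EHP = 3000 * (1 + 75/100)
= 3000 * (1 + 0.75)
= 3000 * 1.75
= 5250.0

5250.0 EHP


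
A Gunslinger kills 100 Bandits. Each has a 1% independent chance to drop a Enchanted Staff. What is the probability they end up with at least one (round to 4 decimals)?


P(at least one) = 1 - P(none) = 1 - (1-p)^n
p = 1/100 = 0.01
1 - p = 0.99
(1 - p)^100 = 0.99^100 = 0.366032
P(at least one) = 1 - 0.366032 = 0.6340

0.6340


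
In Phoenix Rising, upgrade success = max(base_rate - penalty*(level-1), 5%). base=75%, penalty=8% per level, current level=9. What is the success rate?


raw_rate = 75 - 8 * (9 - 1)
= 75 - 8 * 8
= 75 - 64
= 11
Apply floor: max(11, 5) = 11%

11%


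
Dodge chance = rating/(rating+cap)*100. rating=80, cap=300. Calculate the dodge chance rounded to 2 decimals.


dodge% = 80 / (80 + 300) * 100
= 80 / 380 * 100
= 0.210526 * 100
= 21.05%

21.05%


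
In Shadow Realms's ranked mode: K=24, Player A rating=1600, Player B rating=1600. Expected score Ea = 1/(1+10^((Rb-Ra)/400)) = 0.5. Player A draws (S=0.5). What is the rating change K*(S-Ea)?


Elo update: delta = K * (S - Ea), where S = 0.5 (draws)
S - Ea = 0.5 - 0.5 = 0.0
Rating change = 24 * 0.0
= 0.00

0.00 rating points


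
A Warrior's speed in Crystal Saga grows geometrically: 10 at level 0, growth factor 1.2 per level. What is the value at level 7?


value = base * growth^level
= 10 * 1.2^7
= 10 * 3.583181
= 35.83

35.83 speed


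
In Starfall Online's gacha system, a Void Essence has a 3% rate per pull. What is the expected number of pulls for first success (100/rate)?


Expected pulls for a geometric distribution = 1/p = 100 / rate%
= 100 / 3
= 33.33

33.33 pulls


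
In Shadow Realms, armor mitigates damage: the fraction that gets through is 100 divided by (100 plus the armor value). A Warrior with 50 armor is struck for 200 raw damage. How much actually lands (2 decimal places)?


actual = 200 * 100 / (100 + 50)
= 200 * 100 / 150
= 20000 / 150
= 133.33

133.33 damage


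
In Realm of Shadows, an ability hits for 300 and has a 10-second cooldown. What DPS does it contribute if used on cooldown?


DPS = damage / cooldown
= 300 / 10
= 30.00

30.00 DPS


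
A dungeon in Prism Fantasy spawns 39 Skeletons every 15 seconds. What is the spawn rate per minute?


Spawns per minute = count * (60 / interval)
= 39 * (60 / 15)
= 39 * 4.0
= 156.0

156.0 per minute


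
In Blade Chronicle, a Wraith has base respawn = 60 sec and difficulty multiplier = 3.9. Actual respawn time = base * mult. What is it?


Respawn time = base * multiplier
= 60 * 3.9
= 234.0 seconds

234.0 seconds


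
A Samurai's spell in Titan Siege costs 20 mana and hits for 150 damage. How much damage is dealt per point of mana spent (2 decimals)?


Efficiency = damage / mana
= 150 / 20
= 7.50

7.50 dmg/mana


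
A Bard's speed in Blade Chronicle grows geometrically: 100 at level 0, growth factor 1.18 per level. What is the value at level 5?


value = base * growth^level
= 100 * 1.18^5
= 100 * 2.287758
= 228.78

228.78 speed


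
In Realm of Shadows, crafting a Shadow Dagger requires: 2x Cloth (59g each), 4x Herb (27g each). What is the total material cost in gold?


Cost breakdown:
  Cloth: 2 * 59 = 118
  Herb: 4 * 27 = 108
Total = 118 + 108 = 226

226 gold


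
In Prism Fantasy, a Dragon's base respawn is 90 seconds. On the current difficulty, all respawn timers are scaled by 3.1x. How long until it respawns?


Respawn time = base * multiplier
= 90 * 3.1
= 279.0 seconds

279.0 seconds


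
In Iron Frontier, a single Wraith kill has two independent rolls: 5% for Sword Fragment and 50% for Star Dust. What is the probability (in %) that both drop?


For independent events, P(both) = P(A) * P(B)
= 5% * 50%
= 250 / 100 %
= 2.5%

2.5%


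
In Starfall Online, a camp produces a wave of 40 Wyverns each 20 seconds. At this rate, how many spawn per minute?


Spawns per minute = count * (60 / interval)
= 40 * (60 / 20)
= 40 * 3.0
= 120.0

120.0 per minute


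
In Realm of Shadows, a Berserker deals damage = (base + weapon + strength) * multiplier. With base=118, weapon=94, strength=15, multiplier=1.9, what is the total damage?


Sum base + weapon + str = 118 + 94 + 15 = 227
Multiply by 1.9:
227 * 1.9 = 431.3

431.3 damage


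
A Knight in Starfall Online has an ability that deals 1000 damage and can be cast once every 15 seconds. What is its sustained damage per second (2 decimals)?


DPS = damage / cooldown
= 1000 / 15
= 66.67

66.67 DPS


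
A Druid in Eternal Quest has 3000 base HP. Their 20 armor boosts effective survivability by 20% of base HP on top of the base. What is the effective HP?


EHP = 3000 * (1 + 20/100)
= 3000 * (1 + 0.2)
= 3000 * 1.2
= 3600.0

3600.0 EHP


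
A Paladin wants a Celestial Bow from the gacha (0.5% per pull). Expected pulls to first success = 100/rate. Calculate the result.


Expected pulls for a geometric distribution = 1/p = 100 / rate%
= 100 / 0.5
= 200.0

200.0 pulls


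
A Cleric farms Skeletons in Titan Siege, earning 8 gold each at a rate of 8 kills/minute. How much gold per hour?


Gold per minute = 8 * 8 = 64
Gold per hour = 64 * 60 = 3840

3840 gold/hour


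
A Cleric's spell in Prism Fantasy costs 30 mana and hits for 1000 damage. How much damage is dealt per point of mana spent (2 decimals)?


Efficiency = damage / mana
= 1000 / 30
= 33.33

33.33 dmg/mana


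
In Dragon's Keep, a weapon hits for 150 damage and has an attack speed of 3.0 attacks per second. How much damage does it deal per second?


DPS = damage * attack_speed
= 150 * 3.0
= 450.0

450.0 DPS


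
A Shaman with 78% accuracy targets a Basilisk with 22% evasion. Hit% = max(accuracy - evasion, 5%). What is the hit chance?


accuracy - evasion = 78 - 22 = 56
Apply floor: max(56, 5) = 56
Hit chance = 56%

56%


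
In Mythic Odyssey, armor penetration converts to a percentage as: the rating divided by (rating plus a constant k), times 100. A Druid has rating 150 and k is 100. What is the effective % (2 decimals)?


effective% = rating / (rating + k) * 100
= 150 / (150 + 100) * 100
= 150 / 250 * 100
= 0.6 * 100
= 60.00%

60.00%


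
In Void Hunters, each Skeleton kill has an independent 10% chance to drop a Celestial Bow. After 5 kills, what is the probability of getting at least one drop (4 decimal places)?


P(at least one) = 1 - P(none) = 1 - (1-p)^n
p = 10/100 = 0.1
1 - p = 0.9
(1 - p)^5 = 0.9^5 = 0.590490
P(at least one) = 1 - 0.590490 = 0.4095

0.4095


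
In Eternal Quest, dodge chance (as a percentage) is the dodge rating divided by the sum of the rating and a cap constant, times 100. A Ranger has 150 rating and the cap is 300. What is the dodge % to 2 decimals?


dodge% = 150 / (150 + 300) * 100
= 150 / 450 * 100
= 0.333333 * 100
= 33.33%

33.33%


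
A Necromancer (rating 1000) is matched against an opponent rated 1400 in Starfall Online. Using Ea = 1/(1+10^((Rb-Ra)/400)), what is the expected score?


Elo expected score: Ea = 1/(1 + 10^((Rb-Ra)/400))
Rb - Ra = 1400 - 1000 = 400
(Rb-Ra)/400 = 400/400 = 1.0
10^1.0 = 10.0
Ea = 1/(1 + 10.0) = 1/11.0 = 0.0909

0.0909


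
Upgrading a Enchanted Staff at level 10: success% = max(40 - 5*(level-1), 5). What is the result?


raw_rate = 40 - 5 * (10 - 1)
= 40 - 5 * 9
= 40 - 45
= -5
Apply floor: max(-5, 5) = 5%

5%


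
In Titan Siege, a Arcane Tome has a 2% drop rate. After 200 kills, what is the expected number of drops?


Expected drops = kills * (drop_rate / 100)
= 200 * (2 / 100)
= 200 * 0.02
= 4.0

4.0 drops


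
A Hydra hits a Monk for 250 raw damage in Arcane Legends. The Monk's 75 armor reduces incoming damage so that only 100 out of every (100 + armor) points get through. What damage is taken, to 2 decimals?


actual = 250 * 100 / (100 + 75)
= 250 * 100 / 175
= 25000 / 175
= 142.86

142.86 damage


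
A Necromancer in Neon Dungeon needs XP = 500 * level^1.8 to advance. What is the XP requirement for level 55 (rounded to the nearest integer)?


XP = 500 * level^1.8
Substitute level = 55:
XP = 500 * 55^1.8
= 500 * 1357.2281
= 678614

678614 XP


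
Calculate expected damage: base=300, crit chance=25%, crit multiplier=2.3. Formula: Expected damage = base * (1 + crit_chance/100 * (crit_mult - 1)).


E[dmg] = base * (1 + crit_chance * (crit_mult - 1))
cc as decimal = 25/100 = 0.25
cm - 1 = 2.3 - 1 = 1.3
Bonus factor = 0.25 * 1.3 = 0.325
Total multiplier = 1 + 0.325 = 1.325
Expected damage = 300 * 1.325 = 397.50

397.50 damage


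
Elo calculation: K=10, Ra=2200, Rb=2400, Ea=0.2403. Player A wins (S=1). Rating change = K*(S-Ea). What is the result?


Elo update: delta = K * (S - Ea), where S = 1 (wins)
S - Ea = 1 - 0.2403 = 0.7597
Rating change = 10 * 0.7597
= 7.60

7.60 rating points


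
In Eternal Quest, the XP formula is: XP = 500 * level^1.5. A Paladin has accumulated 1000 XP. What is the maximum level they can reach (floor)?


XP = 500 * level^1.5, so level = (XP / 500)^(1/1.5)
= (1000 / 500)^(1/1.5)
= 2.0^0.6667
= 1.5874
Floor: level = 1

level 1


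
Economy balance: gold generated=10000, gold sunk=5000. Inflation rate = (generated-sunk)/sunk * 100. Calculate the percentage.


Net gold = 10000 - 5000 = 5000
Inflation rate = net / sunk * 100 = 5000 / 5000 * 100
= 1.0 * 100
= 100.00%

100.00%


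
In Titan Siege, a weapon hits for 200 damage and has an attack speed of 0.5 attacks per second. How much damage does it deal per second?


DPS = damage * attack_speed
= 200 * 0.5
= 100.0

100.0 DPS


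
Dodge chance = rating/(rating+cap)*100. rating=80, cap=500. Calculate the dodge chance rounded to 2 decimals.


dodge% = 80 / (80 + 500) * 100
= 80 / 580 * 100
= 0.137931 * 100
= 13.79%

13.79%


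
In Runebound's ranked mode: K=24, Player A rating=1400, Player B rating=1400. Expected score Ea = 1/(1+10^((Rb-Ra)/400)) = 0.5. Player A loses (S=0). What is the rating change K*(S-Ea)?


Elo update: delta = K * (S - Ea), where S = 0 (loses)
S - Ea = 0 - 0.5 = -0.5
Rating change = 24 * -0.5
= -12.00

-12.00 rating points


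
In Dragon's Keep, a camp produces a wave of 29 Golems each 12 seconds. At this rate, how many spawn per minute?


Spawns per minute = count * (60 / interval)
= 29 * (60 / 12)
= 29 * 5.0
= 145.0

145.0 per minute


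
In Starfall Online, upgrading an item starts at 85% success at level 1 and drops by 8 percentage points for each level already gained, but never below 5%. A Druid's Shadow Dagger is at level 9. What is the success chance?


raw_rate = 85 - 8 * (9 - 1)
= 85 - 8 * 8
= 85 - 64
= 21
Apply floor: max(21, 5) = 21%

21%


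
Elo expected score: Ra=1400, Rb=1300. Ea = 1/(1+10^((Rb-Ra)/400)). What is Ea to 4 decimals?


Elo expected score: Ea = 1/(1 + 10^((Rb-Ra)/400))
Rb - Ra = 1300 - 1400 = -100
(Rb-Ra)/400 = -100/400 = -0.25
10^-0.25 = 0.562341
Ea = 1/(1 + 0.562341) = 1/1.562341 = 0.6401

0.6401


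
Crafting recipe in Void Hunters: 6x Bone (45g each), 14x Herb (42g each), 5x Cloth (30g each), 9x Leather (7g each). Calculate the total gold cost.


Cost breakdown:
  Bone: 6 * 45 = 270
  Herb: 14 * 42 = 588
  Cloth: 5 * 30 = 150
  Leather: 9 * 7 = 63
Total = 270 + 588 + 150 + 63 = 1071

1071 gold


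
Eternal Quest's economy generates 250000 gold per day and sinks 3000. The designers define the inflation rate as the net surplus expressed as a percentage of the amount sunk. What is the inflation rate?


Net gold = 250000 - 3000 = 247000
Inflation rate = net / sunk * 100 = 247000 / 3000 * 100
= 82.333333 * 100
= 8233.33%

8233.33%


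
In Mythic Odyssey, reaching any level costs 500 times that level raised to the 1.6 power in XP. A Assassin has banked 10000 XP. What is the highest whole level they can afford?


XP = 500 * level^1.6, so level = (XP / 500)^(1/1.6)
= (10000 / 500)^(1/1.6)
= 20.0^0.625
= 6.5034
Floor: level = 6

level 6


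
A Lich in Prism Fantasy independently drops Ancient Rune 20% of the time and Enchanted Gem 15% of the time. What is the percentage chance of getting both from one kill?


For independent events, P(both) = P(A) * P(B)
= 20% * 15%
= 300 / 100 %
= 3.0%

3.0%


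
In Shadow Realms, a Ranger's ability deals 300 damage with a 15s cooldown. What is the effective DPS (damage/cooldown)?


DPS = damage / cooldown
= 300 / 15
= 20.00

20.00 DPS


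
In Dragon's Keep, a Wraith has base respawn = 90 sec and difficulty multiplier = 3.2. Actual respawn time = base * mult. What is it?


Respawn time = base * multiplier
= 90 * 3.2
= 288.0 seconds

288.0 seconds


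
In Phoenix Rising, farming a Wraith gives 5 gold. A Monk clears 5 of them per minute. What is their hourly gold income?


Gold per minute = 5 * 5 = 25
Gold per hour = 25 * 60 = 1500

1500 gold/hour


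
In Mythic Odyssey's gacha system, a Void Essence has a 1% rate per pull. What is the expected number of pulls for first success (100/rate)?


Expected pulls for a geometric distribution = 1/p = 100 / rate%
= 100 / 1
= 100.0

100.0 pulls


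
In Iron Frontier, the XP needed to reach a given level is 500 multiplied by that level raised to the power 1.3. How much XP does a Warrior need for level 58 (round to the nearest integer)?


XP = 500 * level^1.3
Substitute level = 58:
XP = 500 * 58^1.3
= 500 * 196.0904
= 98045

98045 XP


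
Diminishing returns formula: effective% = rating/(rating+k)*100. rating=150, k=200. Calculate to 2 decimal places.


effective% = rating / (rating + k) * 100
= 150 / (150 + 200) * 100
= 150 / 350 * 100
= 0.428571 * 100
= 42.86%

42.86%


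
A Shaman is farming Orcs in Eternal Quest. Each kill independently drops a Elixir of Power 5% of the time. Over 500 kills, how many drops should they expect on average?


Expected drops = kills * (drop_rate / 100)
= 500 * (5 / 100)
= 500 * 0.05
= 25.0

25.0 drops


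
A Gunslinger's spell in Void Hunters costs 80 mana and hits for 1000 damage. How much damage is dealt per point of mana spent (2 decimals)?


Efficiency = damage / mana
= 1000 / 80
= 12.50

12.50 dmg/mana


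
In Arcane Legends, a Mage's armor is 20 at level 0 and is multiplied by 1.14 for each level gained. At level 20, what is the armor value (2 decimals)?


value = base * growth^level
= 20 * 1.14^20
= 20 * 13.74349
= 274.87

274.87 armor


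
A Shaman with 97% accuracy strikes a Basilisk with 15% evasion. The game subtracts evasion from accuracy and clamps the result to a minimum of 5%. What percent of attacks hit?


accuracy - evasion = 97 - 15 = 82
Apply floor: max(82, 5) = 82
Hit chance = 82%

82%


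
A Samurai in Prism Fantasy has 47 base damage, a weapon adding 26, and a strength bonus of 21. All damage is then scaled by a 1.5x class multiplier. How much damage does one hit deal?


Sum base + weapon + str = 47 + 26 + 21 = 94
Multiply by 1.5:
94 * 1.5 = 141.0

141.0 damage


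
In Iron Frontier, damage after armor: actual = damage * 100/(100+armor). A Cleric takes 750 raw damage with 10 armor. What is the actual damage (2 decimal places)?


actual = 750 * 100 / (100 + 10)
= 750 * 100 / 110
= 75000 / 110
= 681.82

681.82 damage


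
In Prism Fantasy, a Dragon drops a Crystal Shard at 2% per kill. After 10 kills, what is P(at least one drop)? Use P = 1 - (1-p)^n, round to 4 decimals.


P(at least one) = 1 - P(none) = 1 - (1-p)^n
p = 2/100 = 0.02
1 - p = 0.98
(1 - p)^10 = 0.98^10 = 0.817073
P(at least one) = 1 - 0.817073 = 0.1829

0.1829


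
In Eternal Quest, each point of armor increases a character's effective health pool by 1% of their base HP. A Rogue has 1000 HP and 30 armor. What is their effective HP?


EHP = 1000 * (1 + 30/100)
= 1000 * (1 + 0.3)
= 1000 * 1.3
= 1300.0

1300.0 EHP


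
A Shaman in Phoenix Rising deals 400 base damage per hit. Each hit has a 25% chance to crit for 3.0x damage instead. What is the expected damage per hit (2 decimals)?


E[dmg] = base * (1 + crit_chance * (crit_mult - 1))
cc as decimal = 25/100 = 0.25
cm - 1 = 3.0 - 1 = 2.0
Bonus factor = 0.25 * 2.0 = 0.5
Total multiplier = 1 + 0.5 = 1.5
Expected damage = 400 * 1.5 = 600.00

600.00 damage


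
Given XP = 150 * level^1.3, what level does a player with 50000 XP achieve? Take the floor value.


XP = 150 * level^1.3, so level = (XP / 150)^(1/1.3)
= (50000 / 150)^(1/1.3)
= 333.3333^0.7692
= 87.232
Floor: level = 87

level 87


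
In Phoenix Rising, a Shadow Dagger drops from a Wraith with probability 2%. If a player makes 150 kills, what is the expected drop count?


Expected drops = kills * (drop_rate / 100)
= 150 * (2 / 100)
= 150 * 0.02
= 3.0

3.0 drops


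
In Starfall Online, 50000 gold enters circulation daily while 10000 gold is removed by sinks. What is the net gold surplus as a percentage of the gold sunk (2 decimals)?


Net gold = 50000 - 10000 = 40000
Inflation rate = net / sunk * 100 = 40000 / 10000 * 100
= 4.0 * 100
= 400.00%

400.00%


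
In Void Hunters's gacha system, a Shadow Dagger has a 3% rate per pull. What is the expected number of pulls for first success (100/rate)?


Expected pulls for a geometric distribution = 1/p = 100 / rate%
= 100 / 3
= 33.33

33.33 pulls


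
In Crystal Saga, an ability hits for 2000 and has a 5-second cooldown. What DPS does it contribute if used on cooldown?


DPS = damage / cooldown
= 2000 / 5
= 400.00

400.00 DPS


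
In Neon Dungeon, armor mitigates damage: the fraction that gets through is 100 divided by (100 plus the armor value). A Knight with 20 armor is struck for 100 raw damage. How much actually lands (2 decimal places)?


actual = 100 * 100 / (100 + 20)
= 100 * 100 / 120
= 10000 / 120
= 83.33

83.33 damage


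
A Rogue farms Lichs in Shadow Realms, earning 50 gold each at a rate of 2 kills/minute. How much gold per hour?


Gold per minute = 50 * 2 = 100
Gold per hour = 100 * 60 = 6000

6000 gold/hour


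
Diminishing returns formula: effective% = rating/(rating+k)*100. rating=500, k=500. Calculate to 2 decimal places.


effective% = rating / (rating + k) * 100
= 500 / (500 + 500) * 100
= 500 / 1000 * 100
= 0.5 * 100
= 50.00%

50.00%


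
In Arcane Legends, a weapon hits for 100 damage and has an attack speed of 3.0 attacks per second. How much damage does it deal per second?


DPS = damage * attack_speed
= 100 * 3.0
= 300.0

300.0 DPS


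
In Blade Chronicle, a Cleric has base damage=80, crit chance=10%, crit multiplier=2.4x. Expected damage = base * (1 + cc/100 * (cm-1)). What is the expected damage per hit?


E[dmg] = base * (1 + crit_chance * (crit_mult - 1))
cc as decimal = 10/100 = 0.1
cm - 1 = 2.4 - 1 = 1.4
Bonus factor = 0.1 * 1.4 = 0.14
Total multiplier = 1 + 0.14 = 1.14
Expected damage = 80 * 1.14 = 91.20

91.20 damage


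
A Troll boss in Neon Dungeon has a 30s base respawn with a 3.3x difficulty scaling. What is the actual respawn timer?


Respawn time = base * multiplier
= 30 * 3.3
= 99.0 seconds

99.0 seconds


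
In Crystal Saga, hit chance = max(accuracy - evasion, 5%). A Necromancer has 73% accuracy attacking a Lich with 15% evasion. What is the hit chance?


accuracy - evasion = 73 - 15 = 58
Apply floor: max(58, 5) = 58
Hit chance = 58%

58%


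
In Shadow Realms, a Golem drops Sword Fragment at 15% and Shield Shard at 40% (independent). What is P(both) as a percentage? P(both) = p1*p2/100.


For independent events, P(both) = P(A) * P(B)
= 15% * 40%
= 600 / 100 %
= 6.0%

6.0%


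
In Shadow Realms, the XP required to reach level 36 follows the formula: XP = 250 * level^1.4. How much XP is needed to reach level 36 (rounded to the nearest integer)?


XP = 250 * level^1.4
Substitute level = 36:
XP = 250 * 36^1.4
= 250 * 150.9467
= 37737

37737 XP


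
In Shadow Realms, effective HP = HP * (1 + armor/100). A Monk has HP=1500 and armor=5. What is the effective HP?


EHP = 1500 * (1 + 5/100)
= 1500 * (1 + 0.05)
= 1500 * 1.05
= 1575.0

1575.0 EHP


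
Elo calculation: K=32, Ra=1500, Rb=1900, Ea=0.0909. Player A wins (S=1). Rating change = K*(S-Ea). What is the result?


Elo update: delta = K * (S - Ea), where S = 1 (wins)
S - Ea = 1 - 0.0909 = 0.9091
Rating change = 32 * 0.9091
= 29.09

29.09 rating points


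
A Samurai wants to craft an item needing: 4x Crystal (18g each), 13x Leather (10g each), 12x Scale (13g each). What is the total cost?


Cost breakdown:
  Crystal: 4 * 18 = 72
  Leather: 13 * 10 = 130
  Scale: 12 * 13 = 156
Total = 72 + 130 + 156 = 358

358 gold


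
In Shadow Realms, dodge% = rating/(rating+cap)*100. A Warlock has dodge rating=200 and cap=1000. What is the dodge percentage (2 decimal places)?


dodge% = 200 / (200 + 1000) * 100
= 200 / 1200 * 100
= 0.166667 * 100
= 16.67%

16.67%


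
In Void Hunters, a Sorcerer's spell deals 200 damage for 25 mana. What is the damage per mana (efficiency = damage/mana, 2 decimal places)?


Efficiency = damage / mana
= 200 / 25
= 8.00

8.00 dmg/mana


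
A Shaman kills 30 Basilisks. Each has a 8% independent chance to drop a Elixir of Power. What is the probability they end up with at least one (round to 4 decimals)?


P(at least one) = 1 - P(none) = 1 - (1-p)^n
p = 8/100 = 0.08
1 - p = 0.92
(1 - p)^30 = 0.92^30 = 0.081966
P(at least one) = 1 - 0.081966 = 0.9180

0.9180


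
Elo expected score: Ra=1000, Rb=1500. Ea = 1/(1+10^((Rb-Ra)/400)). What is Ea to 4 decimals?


Elo expected score: Ea = 1/(1 + 10^((Rb-Ra)/400))
Rb - Ra = 1500 - 1000 = 500
(Rb-Ra)/400 = 500/400 = 1.25
10^1.25 = 17.782794
Ea = 1/(1 + 17.782794) = 1/18.782794 = 0.0532

0.0532


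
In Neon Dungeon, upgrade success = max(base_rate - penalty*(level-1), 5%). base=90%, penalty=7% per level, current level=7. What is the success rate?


raw_rate = 90 - 7 * (7 - 1)
= 90 - 7 * 6
= 90 - 42
= 48
Apply floor: max(48, 5) = 48%

48%


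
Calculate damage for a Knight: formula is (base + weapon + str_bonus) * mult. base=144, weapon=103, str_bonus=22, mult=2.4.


Sum base + weapon + str = 144 + 103 + 22 = 269
Multiply by 2.4:
269 * 2.4 = 645.6

645.6 damage


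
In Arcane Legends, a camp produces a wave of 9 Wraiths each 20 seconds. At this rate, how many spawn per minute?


Spawns per minute = count * (60 / interval)
= 9 * (60 / 20)
= 9 * 3.0
= 27.0

27.0 per minute


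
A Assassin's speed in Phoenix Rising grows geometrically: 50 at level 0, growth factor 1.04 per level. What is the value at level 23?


value = base * growth^level
= 50 * 1.04^23
= 50 * 2.464716
= 123.24

123.24 speed


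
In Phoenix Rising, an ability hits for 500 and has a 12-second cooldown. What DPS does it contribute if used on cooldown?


DPS = damage / cooldown
= 500 / 12
= 41.67

41.67 DPS


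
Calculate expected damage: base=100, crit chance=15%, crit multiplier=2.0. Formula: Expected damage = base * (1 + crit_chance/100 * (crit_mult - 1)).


E[dmg] = base * (1 + crit_chance * (crit_mult - 1))
cc as decimal = 15/100 = 0.15
cm - 1 = 2.0 - 1 = 1.0
Bonus factor = 0.15 * 1.0 = 0.15
Total multiplier = 1 + 0.15 = 1.15
Expected damage = 100 * 1.15 = 115.00

115.00 damage


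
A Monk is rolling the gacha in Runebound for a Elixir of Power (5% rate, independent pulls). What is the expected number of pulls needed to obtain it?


Expected pulls for a geometric distribution = 1/p = 100 / rate%
= 100 / 5
= 20.0

20.0 pulls


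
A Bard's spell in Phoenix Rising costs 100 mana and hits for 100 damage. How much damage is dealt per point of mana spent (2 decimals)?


Efficiency = damage / mana
= 100 / 100
= 1.00

1.00 dmg/mana


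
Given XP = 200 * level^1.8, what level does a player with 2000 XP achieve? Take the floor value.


XP = 200 * level^1.8, so level = (XP / 200)^(1/1.8)
= (2000 / 200)^(1/1.8)
= 10.0^0.5556
= 3.5938
Floor: level = 3

level 3


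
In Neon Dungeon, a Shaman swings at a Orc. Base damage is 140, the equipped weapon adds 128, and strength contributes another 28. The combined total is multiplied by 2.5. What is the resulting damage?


Sum base + weapon + str = 140 + 128 + 28 = 296
Multiply by 2.5:
296 * 2.5 = 740.0

740.0 damage


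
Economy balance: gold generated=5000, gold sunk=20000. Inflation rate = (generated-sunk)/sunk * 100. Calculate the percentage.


Net gold = 5000 - 20000 = -15000
Inflation rate = net / sunk * 100 = -15000 / 20000 * 100
= -0.75 * 100
= -75.00%

-75.00%


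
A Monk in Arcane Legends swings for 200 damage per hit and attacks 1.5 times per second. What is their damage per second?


DPS = damage * attack_speed
= 200 * 1.5
= 300.0

300.0 DPS


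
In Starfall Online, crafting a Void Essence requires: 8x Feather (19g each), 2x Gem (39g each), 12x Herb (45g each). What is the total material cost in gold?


Cost breakdown:
  Feather: 8 * 19 = 152
  Gem: 2 * 39 = 78
  Herb: 12 * 45 = 540
Total = 152 + 78 + 540 = 770

770 gold


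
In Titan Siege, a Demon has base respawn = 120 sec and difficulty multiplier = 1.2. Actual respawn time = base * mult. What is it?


Respawn time = base * multiplier
= 120 * 1.2
= 144.0 seconds

144.0 seconds


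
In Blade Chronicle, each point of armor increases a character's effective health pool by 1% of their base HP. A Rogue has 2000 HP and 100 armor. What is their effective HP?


EHP = 2000 * (1 + 100/100)
= 2000 * (1 + 1.0)
= 2000 * 2.0
= 4000.0

4000.0 EHP


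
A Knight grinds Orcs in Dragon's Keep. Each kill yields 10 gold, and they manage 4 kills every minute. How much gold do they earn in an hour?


Gold per minute = 10 * 4 = 40
Gold per hour = 40 * 60 = 2400

2400 gold/hour


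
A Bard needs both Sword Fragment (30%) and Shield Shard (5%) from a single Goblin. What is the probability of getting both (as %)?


For independent events, P(both) = P(A) * P(B)
= 30% * 5%
= 150 / 100 %
= 1.5%

1.5%


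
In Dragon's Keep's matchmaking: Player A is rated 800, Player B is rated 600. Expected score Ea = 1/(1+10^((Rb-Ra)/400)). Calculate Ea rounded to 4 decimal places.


Elo expected score: Ea = 1/(1 + 10^((Rb-Ra)/400))
Rb - Ra = 600 - 800 = -200
(Rb-Ra)/400 = -200/400 = -0.5
10^-0.5 = 0.316228
Ea = 1/(1 + 0.316228) = 1/1.316228 = 0.7597

0.7597


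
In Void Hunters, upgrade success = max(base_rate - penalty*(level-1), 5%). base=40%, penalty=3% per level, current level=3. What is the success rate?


raw_rate = 40 - 3 * (3 - 1)
= 40 - 3 * 2
= 40 - 6
= 34
Apply floor: max(34, 5) = 34%

34%


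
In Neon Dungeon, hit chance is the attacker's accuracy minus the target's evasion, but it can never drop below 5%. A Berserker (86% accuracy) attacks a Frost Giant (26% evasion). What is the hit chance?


accuracy - evasion = 86 - 26 = 60
Apply floor: max(60, 5) = 60
Hit chance = 60%

60%


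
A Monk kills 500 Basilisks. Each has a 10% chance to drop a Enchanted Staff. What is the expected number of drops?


Expected drops = kills * (drop_rate / 100)
= 500 * (10 / 100)
= 500 * 0.1
= 50.0

50.0 drops


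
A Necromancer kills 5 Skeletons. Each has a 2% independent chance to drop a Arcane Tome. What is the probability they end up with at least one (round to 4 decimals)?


P(at least one) = 1 - P(none) = 1 - (1-p)^n
p = 2/100 = 0.02
1 - p = 0.98
(1 - p)^5 = 0.98^5 = 0.903921
P(at least one) = 1 - 0.903921 = 0.0961

0.0961


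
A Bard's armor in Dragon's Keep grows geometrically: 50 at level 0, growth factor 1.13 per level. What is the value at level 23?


value = base * growth^level
= 50 * 1.13^23
= 50 * 16.626629
= 831.33

831.33 armor


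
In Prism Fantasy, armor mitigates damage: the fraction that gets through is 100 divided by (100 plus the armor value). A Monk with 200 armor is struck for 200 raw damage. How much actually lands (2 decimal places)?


actual = 200 * 100 / (100 + 200)
= 200 * 100 / 300
= 20000 / 300
= 66.67

66.67 damage


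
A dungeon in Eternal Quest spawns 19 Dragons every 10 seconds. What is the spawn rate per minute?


Spawns per minute = count * (60 / interval)
= 19 * (60 / 10)
= 19 * 6.0
= 114.0

114.0 per minute


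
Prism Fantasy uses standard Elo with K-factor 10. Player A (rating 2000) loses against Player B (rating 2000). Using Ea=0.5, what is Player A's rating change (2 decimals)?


Elo update: delta = K * (S - Ea), where S = 0 (loses)
S - Ea = 0 - 0.5 = -0.5
Rating change = 10 * -0.5
= -5.00

-5.00 rating points


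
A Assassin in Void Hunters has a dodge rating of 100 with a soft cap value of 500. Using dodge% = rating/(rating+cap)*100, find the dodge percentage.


dodge% = 100 / (100 + 500) * 100
= 100 / 600 * 100
= 0.166667 * 100
= 16.67%

16.67%


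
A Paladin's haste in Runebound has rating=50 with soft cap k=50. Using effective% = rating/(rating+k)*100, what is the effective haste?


effective% = rating / (rating + k) * 100
= 50 / (50 + 50) * 100
= 50 / 100 * 100
= 0.5 * 100
= 50.00%

50.00%


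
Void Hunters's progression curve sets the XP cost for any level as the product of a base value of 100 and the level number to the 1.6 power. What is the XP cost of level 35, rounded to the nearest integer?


XP = 100 * level^1.6
Substitute level = 35:
XP = 100 * 35^1.6
= 100 * 295.4669
= 29547

29547 XP


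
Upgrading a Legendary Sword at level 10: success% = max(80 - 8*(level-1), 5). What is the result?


raw_rate = 80 - 8 * (10 - 1)
= 80 - 8 * 9
= 80 - 72
= 8
Apply floor: max(8, 5) = 8%

8%


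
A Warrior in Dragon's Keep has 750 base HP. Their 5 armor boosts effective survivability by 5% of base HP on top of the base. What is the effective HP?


EHP = 750 * (1 + 5/100)
= 750 * (1 + 0.05)
= 750 * 1.05
= 787.5

787.5 EHP


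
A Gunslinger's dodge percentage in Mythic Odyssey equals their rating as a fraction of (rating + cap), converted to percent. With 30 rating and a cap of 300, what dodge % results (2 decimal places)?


dodge% = 30 / (30 + 300) * 100
= 30 / 330 * 100
= 0.090909 * 100
= 9.09%

9.09%


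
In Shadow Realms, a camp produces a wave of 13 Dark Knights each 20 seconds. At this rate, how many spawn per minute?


Spawns per minute = count * (60 / interval)
= 13 * (60 / 20)
= 13 * 3.0
= 39.0

39.0 per minute


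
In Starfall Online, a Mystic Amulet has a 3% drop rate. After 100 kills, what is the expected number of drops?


Expected drops = kills * (drop_rate / 100)
= 100 * (3 / 100)
= 100 * 0.03
= 3.0

3.0 drops


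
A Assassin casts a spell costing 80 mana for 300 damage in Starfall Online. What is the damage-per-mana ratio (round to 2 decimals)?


Efficiency = damage / mana
= 300 / 80
= 3.75

3.75 dmg/mana


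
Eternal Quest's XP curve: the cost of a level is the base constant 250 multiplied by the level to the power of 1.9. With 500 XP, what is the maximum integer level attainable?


XP = 250 * level^1.9, so level = (XP / 250)^(1/1.9)
= (500 / 250)^(1/1.9)
= 2.0^0.5263
= 1.4402
Floor: level = 1

level 1


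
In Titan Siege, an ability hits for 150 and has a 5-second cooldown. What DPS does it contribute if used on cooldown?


DPS = damage / cooldown
= 150 / 5
= 30.00

30.00 DPS


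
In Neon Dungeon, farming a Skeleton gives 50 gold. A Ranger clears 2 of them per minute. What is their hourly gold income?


Gold per minute = 50 * 2 = 100
Gold per hour = 100 * 60 = 6000

6000 gold/hour


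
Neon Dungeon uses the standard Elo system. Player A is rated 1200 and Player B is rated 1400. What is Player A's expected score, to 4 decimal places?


Elo expected score: Ea = 1/(1 + 10^((Rb-Ra)/400))
Rb - Ra = 1400 - 1200 = 200
(Rb-Ra)/400 = 200/400 = 0.5
10^0.5 = 3.162278
Ea = 1/(1 + 3.162278) = 1/4.162278 = 0.2403

0.2403


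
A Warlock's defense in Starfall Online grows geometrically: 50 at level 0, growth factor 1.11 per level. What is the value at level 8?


value = base * growth^level
= 50 * 1.11^8
= 50 * 2.304538
= 115.23

115.23 defense


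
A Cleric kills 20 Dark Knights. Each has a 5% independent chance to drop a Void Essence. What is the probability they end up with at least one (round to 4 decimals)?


P(at least one) = 1 - P(none) = 1 - (1-p)^n
p = 5/100 = 0.05
1 - p = 0.95
(1 - p)^20 = 0.95^20 = 0.358486
P(at least one) = 1 - 0.358486 = 0.6415

0.6415
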